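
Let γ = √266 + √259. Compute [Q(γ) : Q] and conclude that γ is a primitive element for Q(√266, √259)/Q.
[Q(γ) : Q] = 4 (equivalently, Q(γ) = Q(√266, √259))

Obviously Q(γ) ⊆ Q(√266, √259), and [Q(√266, √259):Q] = 4 (since 266, 259 are distinct squarefree integers > 1 with 68894 not a perfect square). To show equality we compute the minimal polynomial of γ. From γ = √266 + √259: γ^2 = 266 + 2√(68894) + 259 = 525 + 2√(68894), so γ^2 - 525 = 2√(68894); squaring, (γ^2 - 525)^2 = 4·68894, i.e. γ^4 - 1050γ^2 + 275625 - 275576 = 0, i.e. γ^4 - 1050γ^2 + 49 = 0. So γ is a root of x^4 - 1050x^2 + 49. This polynomial is irreducible over Q: it has no rational root (each ±√266 ± √259 is irrational), and any factorization into two quadratics over Q would force √(68894) ∈ Q (pairing opposite roots) or √266, √259 ∈ Q (other pairings), all impossible. Hence [Q(γ):Q] = 4 = [Q(√266, √259):Q], so Q(γ) = Q(√266, √259).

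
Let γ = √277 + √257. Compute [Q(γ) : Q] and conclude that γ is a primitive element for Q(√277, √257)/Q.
[Q(γ) : Q] = 4 (equivalently, Q(γ) = Q(√277, √257))

Obviously Q(γ) ⊆ Q(√277, √257), and [Q(√277, √257):Q] = 4 (since 277, 257 are distinct squarefree integers > 1 with 71189 not a perfect square). To show equality we compute the minimal polynomial of γ. From γ = √277 + √257: γ^2 = 277 + 2√(71189) + 257 = 534 + 2√(71189), so γ^2 - 534 = 2√(71189); squaring, (γ^2 - 534)^2 = 4·71189, i.e. γ^4 - 1068γ^2 + 285156 - 284756 = 0, i.e. γ^4 - 1068γ^2 + 400 = 0. So γ is a root of x^4 - 1068x^2 + 400. This polynomial is irreducible over Q: it has no rational root (each ±√277 ± √257 is irrational), and any factorization into two quadratics over Q would force √(71189) ∈ Q (pairing opposite roots) or √277, √257 ∈ Q (other pairings), all impossible. Hence [Q(γ):Q] = 4 = [Q(√277, √257):Q], so Q(γ) = Q(√277, √257).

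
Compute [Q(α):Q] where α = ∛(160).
[Q(α):Q] = 3

The minimal polynomial of α is x^3 - 160, irreducible over Q since 160 is not a perfect cube (so x^3 - 160 has no rational root). Hence [Q(α):Q] = deg(m_α) = 3.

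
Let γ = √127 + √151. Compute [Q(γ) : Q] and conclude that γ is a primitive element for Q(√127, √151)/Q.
[Q(γ) : Q] = 4 (equivalently, Q(γ) = Q(√127, √151))

Obviously Q(γ) ⊆ Q(√127, √151), and [Q(√127, √151):Q] = 4 (since 127, 151 are distinct squarefree integers > 1 with 19177 not a perfect square). To show equality we compute the minimal polynomial of γ. From γ = √127 + √151: γ^2 = 127 + 2√(19177) + 151 = 278 + 2√(19177), so γ^2 - 278 = 2√(19177); squaring, (γ^2 - 278)^2 = 4·19177, i.e. γ^4 - 556γ^2 + 77284 - 76708 = 0, i.e. γ^4 - 556γ^2 + 576 = 0. So γ is a root of x^4 - 556x^2 + 576. This polynomial is irreducible over Q: it has no rational root (each ±√127 ± √151 is irrational), and any factorization into two quadratics over Q would force √(19177) ∈ Q (pairing opposite roots) or √127, √151 ∈ Q (other pairings), all impossible. Hence [Q(γ):Q] = 4 = [Q(√127, √151):Q], so Q(γ) = Q(√127, √151).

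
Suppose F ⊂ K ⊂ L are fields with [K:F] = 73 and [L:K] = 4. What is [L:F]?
[L:F] = 292

The tower law says that for any tower of field extensions F ⊂ K ⊂ L with finite degrees, [L:F] = [L:K] · [K:F]. Here this gives [L:F] = 4 · 73 = 292.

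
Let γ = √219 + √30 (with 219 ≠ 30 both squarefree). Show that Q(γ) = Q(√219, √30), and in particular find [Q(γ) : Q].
[Q(γ) : Q] = 4 (equivalently, Q(γ) = Q(√219, √30))

Obviously Q(γ) ⊆ Q(√219, √30), and [Q(√219, √30):Q] = 4 (since 219, 30 are distinct squarefree integers > 1 with 6570 not a perfect square). To show equality we compute the minimal polynomial of γ. From γ = √219 + √30: γ^2 = 219 + 2√(6570) + 30 = 249 + 2√(6570), so γ^2 - 249 = 2√(6570); squaring, (γ^2 - 249)^2 = 4·6570, i.e. γ^4 - 498γ^2 + 62001 - 26280 = 0, i.e. γ^4 - 498γ^2 + 35721 = 0. So γ is a root of x^4 - 498x^2 + 35721. This polynomial is irreducible over Q: it has no rational root (each ±√219 ± √30 is irrational), and any factorization into two quadratics over Q would force √(6570) ∈ Q (pairing opposite roots) or √219, √30 ∈ Q (other pairings), all impossible. Hence [Q(γ):Q] = 4 = [Q(√219, √30):Q], so Q(γ) = Q(√219, √30).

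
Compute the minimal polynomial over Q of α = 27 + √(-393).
m_α(x) = x^2 - 54x + 1122

From α - 27 = √(-393), squaring gives (α - 27)^2 = -393, i.e. α^2 - 54α + 729 = -393, so α^2 - 54α + 1122 = 0. The discriminant of x^2 - 54x + 1122 is (-54)^2 - 4·(1122) = 2916 - 4488 = -1572, and 4·(-393) is not a perfect square in Q since -393 is squarefree and ≠ 1. Hence x^2 - 54x + 1122 is irreducible over Q and is the minimal polynomial of α.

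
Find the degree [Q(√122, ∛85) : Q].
[Q(√122, ∛85) : Q] = 6

Let L = Q(√122, ∛85). Since Q(√122) ⊂ L and [Q(√122):Q] = 2, the tower law gives 2 | [L:Q]. Likewise Q(∛85) ⊂ L with [Q(∛85):Q] = 3 (because 85 is not a perfect cube), so 3 | [L:Q]. As gcd(2,3) = 1, [L:Q] is divisible by 6. Conversely L is generated over Q by √122 and ∛85, so [L:Q] ≤ 2·3 = 6. Therefore [Q(√122, ∛85) : Q] = 6.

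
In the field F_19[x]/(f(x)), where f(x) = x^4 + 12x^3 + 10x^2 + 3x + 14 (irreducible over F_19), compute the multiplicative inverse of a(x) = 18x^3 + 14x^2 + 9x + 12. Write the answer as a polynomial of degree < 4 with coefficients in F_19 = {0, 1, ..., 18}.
a(x)^(-1) ≡ 8x^3 + 2x^2 + x + 15 (mod f(x))

Since f is irreducible over F_19, F_19[x]/(f) is a field and a(x) ≠ 0 has an inverse. Apply the extended Euclidean algorithm to f(x) and a(x) in F_19[x]: f(x) = (18x + 12)·a(x) + (3x^2 + 2x + 3);  a(x) = (6x + 7)·(3x^2 + 2x + 3) + (15x + 10);  (3x^2 + 2x + 3) = (4x)·(15x + 10) + (3). The last nonzero remainder is the constant 3 = gcd(f, a) in F_19. Back-substituting through the division chain expresses 3 = s(x)·a(x) + t(x)·f(x) with s(x) ≡ 5x^3 + 6x^2 + 3x + 7 (mod f), so (5x^3 + 6x^2 + 3x + 7)·a(x) ≡ 3 (mod f). Multiplying by 3^(-1) ≡ 13 in F_19 gives a(x)^(-1) ≡ 13·(5x^3 + 6x^2 + 3x + 7) ≡ 8x^3 + 2x^2 + x + 15 (mod f). Check: (18x^3 + 14x^2 + 9x + 12)·(8x^3 + 2x^2 + x + 15) = 11x^6 + 15x^5 + 4x^4 + 18x^3 + 15x^2 + 14x + 9 ≡ 1 (mod x^4 + 12x^3 + 10x^2 + 3x + 14).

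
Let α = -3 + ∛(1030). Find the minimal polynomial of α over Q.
m_α(x) = x^3 + 9x^2 + 27x - 1003

Set β = α + 3 = ∛(1030), so β^3 = 1030. Then (α + 3)^3 - 1030 = 0, i.e. α is a root of g(x) = (x + 3)^3 - 1030 = x^3 + 9x^2 + 27x - 1003. Since g(x) = h(x + 3) where h(x) = x^3 - 1030, and h is irreducible over Q (because 1030 is not a perfect cube, so h has no rational root, and a monic cubic with no rational root is irreducible), g is also irreducible (irreducibility is preserved under the substitution x → x + 3). Hence m_α(x) = x^3 + 9x^2 + 27x - 1003.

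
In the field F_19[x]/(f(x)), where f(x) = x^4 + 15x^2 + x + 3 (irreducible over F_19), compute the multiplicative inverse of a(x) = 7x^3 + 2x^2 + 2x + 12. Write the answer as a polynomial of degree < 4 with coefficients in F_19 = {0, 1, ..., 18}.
a(x)^(-1) ≡ x^3 + 8x^2 + 9x + 2 (mod f(x))

Since f is irreducible over F_19, F_19[x]/(f) is a field and a(x) ≠ 0 has an inverse. Apply the extended Euclidean algorithm to f(x) and a(x) in F_19[x]: f(x) = (11x + 5)·a(x) + (2x^2 + 11x);  a(x) = (13x + 15)·(2x^2 + 11x) + (8x + 12);  (2x^2 + 11x) = (5x + 1)·(8x + 12) + (7). The last nonzero remainder is the constant 7 = gcd(f, a) in F_19. Back-substituting through the division chain expresses 7 = s(x)·a(x) + t(x)·f(x) with s(x) ≡ 7x^3 + 18x^2 + 6x + 14 (mod f), so (7x^3 + 18x^2 + 6x + 14)·a(x) ≡ 7 (mod f). Multiplying by 7^(-1) ≡ 11 in F_19 gives a(x)^(-1) ≡ 11·(7x^3 + 18x^2 + 6x + 14) ≡ x^3 + 8x^2 + 9x + 2 (mod f). Check: (7x^3 + 2x^2 + 2x + 12)·(x^3 + 8x^2 + 9x + 2) = 7x^6 + x^5 + 5x^4 + 3x^3 + 4x^2 + 17x + 5 ≡ 1 (mod x^4 + 15x^2 + x + 3).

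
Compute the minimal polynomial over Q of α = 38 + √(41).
m_α(x) = x^2 - 76x + 1403

From α - 38 = √(41), squaring gives (α - 38)^2 = 41, i.e. α^2 - 76α + 1444 = 41, so α^2 - 76α + 1403 = 0. The discriminant of x^2 - 76x + 1403 is (-76)^2 - 4·(1403) = 5776 - 5612 = 164, and 4·(41) is not a perfect square in Q since 41 is squarefree and ≠ 1. Hence x^2 - 76x + 1403 is irreducible over Q and is the minimal polynomial of α.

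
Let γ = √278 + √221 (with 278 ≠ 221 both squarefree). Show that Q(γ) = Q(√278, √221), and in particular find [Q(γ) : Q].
[Q(γ) : Q] = 4 (equivalently, Q(γ) = Q(√278, √221))

Obviously Q(γ) ⊆ Q(√278, √221), and [Q(√278, √221):Q] = 4 (since 278, 221 are distinct squarefree integers > 1 with 61438 not a perfect square). To show equality we compute the minimal polynomial of γ. From γ = √278 + √221: γ^2 = 278 + 2√(61438) + 221 = 499 + 2√(61438), so γ^2 - 499 = 2√(61438); squaring, (γ^2 - 499)^2 = 4·61438, i.e. γ^4 - 998γ^2 + 249001 - 245752 = 0, i.e. γ^4 - 998γ^2 + 3249 = 0. So γ is a root of x^4 - 998x^2 + 3249. This polynomial is irreducible over Q: it has no rational root (each ±√278 ± √221 is irrational), and any factorization into two quadratics over Q would force √(61438) ∈ Q (pairing opposite roots) or √278, √221 ∈ Q (other pairings), all impossible. Hence [Q(γ):Q] = 4 = [Q(√278, √221):Q], so Q(γ) = Q(√278, √221).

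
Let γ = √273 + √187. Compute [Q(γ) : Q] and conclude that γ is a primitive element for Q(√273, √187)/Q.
[Q(γ) : Q] = 4 (equivalently, Q(γ) = Q(√273, √187))

Obviously Q(γ) ⊆ Q(√273, √187), and [Q(√273, √187):Q] = 4 (since 273, 187 are distinct squarefree integers > 1 with 51051 not a perfect square). To show equality we compute the minimal polynomial of γ. From γ = √273 + √187: γ^2 = 273 + 2√(51051) + 187 = 460 + 2√(51051), so γ^2 - 460 = 2√(51051); squaring, (γ^2 - 460)^2 = 4·51051, i.e. γ^4 - 920γ^2 + 211600 - 204204 = 0, i.e. γ^4 - 920γ^2 + 7396 = 0. So γ is a root of x^4 - 920x^2 + 7396. This polynomial is irreducible over Q: it has no rational root (each ±√273 ± √187 is irrational), and any factorization into two quadratics over Q would force √(51051) ∈ Q (pairing opposite roots) or √273, √187 ∈ Q (other pairings), all impossible. Hence [Q(γ):Q] = 4 = [Q(√273, √187):Q], so Q(γ) = Q(√273, √187).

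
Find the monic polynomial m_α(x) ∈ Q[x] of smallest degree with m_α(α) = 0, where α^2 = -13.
m_α(x) = x^2 + 13

α satisfies α^2 + 13 = 0, so x^2 + 13 annihilates α. Since d = -13 is squarefree and ≠ 1, it is not a perfect square in Q, so x^2 + 13 has no rational root and is therefore irreducible over Q (a degree-2 polynomial over a field is irreducible iff it has no root). Hence m_α(x) = x^2 + 13.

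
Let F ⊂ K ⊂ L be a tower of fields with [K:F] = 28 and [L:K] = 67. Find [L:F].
[L:F] = 1876

The tower law says that for any tower of field extensions F ⊂ K ⊂ L with finite degrees, [L:F] = [L:K] · [K:F]. Here this gives [L:F] = 67 · 28 = 1876.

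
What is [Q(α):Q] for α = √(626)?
[Q(α):Q] = 2

[Q(α):Q] equals the degree of the minimal polynomial of α. Here α^2 = 626 and x^2 - 626 is irreducible (d = 626 is squarefree, ≠ 1, hence not a square), so deg(m_α) = 2. Thus [Q(α):Q] = 2.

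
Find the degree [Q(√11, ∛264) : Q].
[Q(√11, ∛264) : Q] = 6

Let L = Q(√11, ∛264). Since Q(√11) ⊂ L and [Q(√11):Q] = 2, the tower law gives 2 | [L:Q]. Likewise Q(∛264) ⊂ L with [Q(∛264):Q] = 3 (because 264 is not a perfect cube), so 3 | [L:Q]. As gcd(2,3) = 1, [L:Q] is divisible by 6. Conversely L is generated over Q by √11 and ∛264, so [L:Q] ≤ 2·3 = 6. Therefore [Q(√11, ∛264) : Q] = 6.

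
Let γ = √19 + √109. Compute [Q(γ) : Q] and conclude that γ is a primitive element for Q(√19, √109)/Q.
[Q(γ) : Q] = 4 (equivalently, Q(γ) = Q(√19, √109))

Obviously Q(γ) ⊆ Q(√19, √109), and [Q(√19, √109):Q] = 4 (since 19, 109 are distinct squarefree integers > 1 with 2071 not a perfect square). To show equality we compute the minimal polynomial of γ. From γ = √19 + √109: γ^2 = 19 + 2√(2071) + 109 = 128 + 2√(2071), so γ^2 - 128 = 2√(2071); squaring, (γ^2 - 128)^2 = 4·2071, i.e. γ^4 - 256γ^2 + 16384 - 8284 = 0, i.e. γ^4 - 256γ^2 + 8100 = 0. So γ is a root of x^4 - 256x^2 + 8100. This polynomial is irreducible over Q: it has no rational root (each ±√19 ± √109 is irrational), and any factorization into two quadratics over Q would force √(2071) ∈ Q (pairing opposite roots) or √19, √109 ∈ Q (other pairings), all impossible. Hence [Q(γ):Q] = 4 = [Q(√19, √109):Q], so Q(γ) = Q(√19, √109).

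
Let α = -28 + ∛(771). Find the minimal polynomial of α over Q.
m_α(x) = x^3 + 84x^2 + 2352x + 21181

Set β = α + 28 = ∛(771), so β^3 = 771. Then (α + 28)^3 - 771 = 0, i.e. α is a root of g(x) = (x + 28)^3 - 771 = x^3 + 84x^2 + 2352x + 21181. Since g(x) = h(x + 28) where h(x) = x^3 - 771, and h is irreducible over Q (because 771 is not a perfect cube, so h has no rational root, and a monic cubic with no rational root is irreducible), g is also irreducible (irreducibility is preserved under the substitution x → x + 28). Hence m_α(x) = x^3 + 84x^2 + 2352x + 21181.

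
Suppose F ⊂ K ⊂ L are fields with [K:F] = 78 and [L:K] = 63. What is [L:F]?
[L:F] = 4914

The tower law says that for any tower of field extensions F ⊂ K ⊂ L with finite degrees, [L:F] = [L:K] · [K:F]. Here this gives [L:F] = 63 · 78 = 4914.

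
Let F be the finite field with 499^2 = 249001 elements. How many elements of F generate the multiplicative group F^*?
There are φ(249000) = 65600 primitive elements

F_q^* is cyclic of order q - 1 = 249000. A cyclic group of order m has exactly φ(m) generators. Here m = 249000 = 2^3 · 3 · 5^3 · 83, so the number of primitive elements is φ(249000) = 65600.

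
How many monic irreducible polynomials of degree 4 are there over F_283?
There are 1603541958 monic irreducible polynomials of degree 4 over F_283

Each element of F_{283^4} that lies in no proper subfield is a root of exactly one monic irreducible of degree 4 over F_283, and each such polynomial has 4 distinct roots in F_{283^4}. By Möbius inversion the count is N_283(4) = (1/4) Σ_{d|4} μ(4/d) · 283^d = (1/4)(μ(4)·283^1 + μ(2)·283^2 + μ(1)·283^4) = 6414167832/4 = 1603541958.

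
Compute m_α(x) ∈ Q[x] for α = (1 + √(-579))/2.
m_α(x) = x^2 - x + 145

From 2α - 1 = √(-579), squaring gives (2α - 1)^2 = -579, i.e. 4α^2 - 4α + 1 = -579, so α^2 - α + (1 + 579)/4 = 0. Since -579 ≡ 1 (mod 4), (1 + 579)/4 = 145 ∈ Z. The polynomial x^2 - x + 145 has discriminant 1 - 4·(145) = -579, which is not a perfect square in Q (d = -579 is squarefree and ≠ 1), so x^2 - x + 145 is irreducible over Q. It is the minimal polynomial of α.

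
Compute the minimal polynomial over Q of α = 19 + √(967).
m_α(x) = x^2 - 38x - 606

From α - 19 = √(967), squaring gives (α - 19)^2 = 967, i.e. α^2 - 38α + 361 = 967, so α^2 - 38α - 606 = 0. The discriminant of x^2 - 38x - 606 is (-38)^2 - 4·(-606) = 1444 + 2424 = 3868, and 4·(967) is not a perfect square in Q since 967 is squarefree and ≠ 1. Hence x^2 - 38x - 606 is irreducible over Q and is the minimal polynomial of α.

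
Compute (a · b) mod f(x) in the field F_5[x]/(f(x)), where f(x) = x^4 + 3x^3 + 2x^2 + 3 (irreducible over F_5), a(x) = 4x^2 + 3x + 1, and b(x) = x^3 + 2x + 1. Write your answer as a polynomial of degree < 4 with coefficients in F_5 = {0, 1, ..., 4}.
a · b ≡ 3x^3 + 3x^2 + 3x + 3 (mod f(x))

Multiply in F_5[x]: a(x)·b(x) = (4x^2 + 3x + 1)·(x^3 + 2x + 1) = 4x^5 + 3x^4 + 4x^3 + 1. This has degree ≥ 4, so divide by f(x) over F_5: 4x^5 + 3x^4 + 4x^3 + 1 = (4x + 1)·(x^4 + 3x^3 + 2x^2 + 3) + (3x^3 + 3x^2 + 3x + 3). Hence a·b ≡ 3x^3 + 3x^2 + 3x + 3 (mod f). (F_5[x]/(f) is a field with 5^4 = 625 elements since f is irreducible of degree 4.)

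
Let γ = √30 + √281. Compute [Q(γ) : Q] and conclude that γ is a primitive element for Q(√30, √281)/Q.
[Q(γ) : Q] = 4 (equivalently, Q(γ) = Q(√30, √281))

Obviously Q(γ) ⊆ Q(√30, √281), and [Q(√30, √281):Q] = 4 (since 30, 281 are distinct squarefree integers > 1 with 8430 not a perfect square). To show equality we compute the minimal polynomial of γ. From γ = √30 + √281: γ^2 = 30 + 2√(8430) + 281 = 311 + 2√(8430), so γ^2 - 311 = 2√(8430); squaring, (γ^2 - 311)^2 = 4·8430, i.e. γ^4 - 622γ^2 + 96721 - 33720 = 0, i.e. γ^4 - 622γ^2 + 63001 = 0. So γ is a root of x^4 - 622x^2 + 63001. This polynomial is irreducible over Q: it has no rational root (each ±√30 ± √281 is irrational), and any factorization into two quadratics over Q would force √(8430) ∈ Q (pairing opposite roots) or √30, √281 ∈ Q (other pairings), all impossible. Hence [Q(γ):Q] = 4 = [Q(√30, √281):Q], so Q(γ) = Q(√30, √281).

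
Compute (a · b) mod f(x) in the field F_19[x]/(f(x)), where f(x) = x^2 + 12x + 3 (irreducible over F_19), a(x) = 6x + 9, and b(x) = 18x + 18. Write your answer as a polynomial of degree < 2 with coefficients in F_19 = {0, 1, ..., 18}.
a · b ≡ 9 (mod f(x))

Multiply in F_19[x]: a(x)·b(x) = (6x + 9)·(18x + 18) = 13x^2 + 4x + 10. This has degree ≥ 2, so divide by f(x) over F_19: 13x^2 + 4x + 10 = (13)·(x^2 + 12x + 3) + (9). Hence a·b ≡ 9 (mod f). (F_19[x]/(f) is a field with 19^2 = 361 elements since f is irreducible of degree 2.)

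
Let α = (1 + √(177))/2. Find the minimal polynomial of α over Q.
m_α(x) = x^2 - x - 44

From 2α - 1 = √(177), squaring gives (2α - 1)^2 = 177, i.e. 4α^2 - 4α + 1 = 177, so α^2 - α + (1 - 177)/4 = 0. Since 177 ≡ 1 (mod 4), (1 - 177)/4 = -44 ∈ Z. The polynomial x^2 - x - 44 has discriminant 1 - 4·(-44) = 177, which is not a perfect square in Q (d = 177 is squarefree and ≠ 1), so x^2 - x - 44 is irreducible over Q. It is the minimal polynomial of α.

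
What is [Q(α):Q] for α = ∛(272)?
[Q(α):Q] = 3

The minimal polynomial of α is x^3 - 272, irreducible over Q since 272 is not a perfect cube (so x^3 - 272 has no rational root). Hence [Q(α):Q] = deg(m_α) = 3.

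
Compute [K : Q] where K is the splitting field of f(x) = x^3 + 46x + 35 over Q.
[K : Q] = 6

By the rational root test, any rational root of the monic integer polynomial f(x) = x^3 + 46x + 35 must be an integer dividing the constant term 35, i.e. one of ±{1, 5, 7, 35}. Evaluating: f(1) = 82, f(-1) = -12, f(5) = 390, f(-5) = -320, f(7) = 700, f(-7) = -630, f(35) = 44520, f(-35) = -44450; none is 0, so f has no rational root and is therefore irreducible over Q (a cubic with no linear factor over a field is irreducible). For an irreducible cubic, the Galois group is A_3 or S_3 according as the discriminant disc(f) = -4a^3 - 27b^2 = -4·(46)^3 - 27·(35)^2 = -422419 is or is not a square in Q. Here disc(f) = -422419 is not a perfect square in Q, so the Galois group of f over Q is not contained in A_3 and must be all of S_3. The splitting field has degree |S_3| = 6 over Q, so [K : Q] = 6.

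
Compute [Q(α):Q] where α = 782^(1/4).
[Q(α):Q] = 4

α is a root of x^4 - 782. By Eisenstein's criterion at the prime p = 2 (which divides the constant term 782 but p^2 = 4 does not, since 782 is squarefree), x^4 - 782 is irreducible over Q. Hence [Q(α):Q] = 4.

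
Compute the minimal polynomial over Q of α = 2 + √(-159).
m_α(x) = x^2 - 4x + 163

From α - 2 = √(-159), squaring gives (α - 2)^2 = -159, i.e. α^2 - 4α + 4 = -159, so α^2 - 4α + 163 = 0. The discriminant of x^2 - 4x + 163 is (-4)^2 - 4·(163) = 16 - 652 = -636, and 4·(-159) is not a perfect square in Q since -159 is squarefree and ≠ 1. Hence x^2 - 4x + 163 is irreducible over Q and is the minimal polynomial of α.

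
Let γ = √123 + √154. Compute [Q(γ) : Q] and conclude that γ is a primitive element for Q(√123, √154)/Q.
[Q(γ) : Q] = 4 (equivalently, Q(γ) = Q(√123, √154))

Obviously Q(γ) ⊆ Q(√123, √154), and [Q(√123, √154):Q] = 4 (since 123, 154 are distinct squarefree integers > 1 with 18942 not a perfect square). To show equality we compute the minimal polynomial of γ. From γ = √123 + √154: γ^2 = 123 + 2√(18942) + 154 = 277 + 2√(18942), so γ^2 - 277 = 2√(18942); squaring, (γ^2 - 277)^2 = 4·18942, i.e. γ^4 - 554γ^2 + 76729 - 75768 = 0, i.e. γ^4 - 554γ^2 + 961 = 0. So γ is a root of x^4 - 554x^2 + 961. This polynomial is irreducible over Q: it has no rational root (each ±√123 ± √154 is irrational), and any factorization into two quadratics over Q would force √(18942) ∈ Q (pairing opposite roots) or √123, √154 ∈ Q (other pairings), all impossible. Hence [Q(γ):Q] = 4 = [Q(√123, √154):Q], so Q(γ) = Q(√123, √154).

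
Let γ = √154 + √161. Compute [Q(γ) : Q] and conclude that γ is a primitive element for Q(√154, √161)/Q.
[Q(γ) : Q] = 4 (equivalently, Q(γ) = Q(√154, √161))

Obviously Q(γ) ⊆ Q(√154, √161), and [Q(√154, √161):Q] = 4 (since 154, 161 are distinct squarefree integers > 1 with 24794 not a perfect square). To show equality we compute the minimal polynomial of γ. From γ = √154 + √161: γ^2 = 154 + 2√(24794) + 161 = 315 + 2√(24794), so γ^2 - 315 = 2√(24794); squaring, (γ^2 - 315)^2 = 4·24794, i.e. γ^4 - 630γ^2 + 99225 - 99176 = 0, i.e. γ^4 - 630γ^2 + 49 = 0. So γ is a root of x^4 - 630x^2 + 49. This polynomial is irreducible over Q: it has no rational root (each ±√154 ± √161 is irrational), and any factorization into two quadratics over Q would force √(24794) ∈ Q (pairing opposite roots) or √154, √161 ∈ Q (other pairings), all impossible. Hence [Q(γ):Q] = 4 = [Q(√154, √161):Q], so Q(γ) = Q(√154, √161).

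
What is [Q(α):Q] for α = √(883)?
[Q(α):Q] = 2

[Q(α):Q] equals the degree of the minimal polynomial of α. Here α^2 = 883 and x^2 - 883 is irreducible (d = 883 is squarefree, ≠ 1, hence not a square), so deg(m_α) = 2. Thus [Q(α):Q] = 2.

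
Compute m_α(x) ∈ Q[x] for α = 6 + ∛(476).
m_α(x) = x^3 - 18x^2 + 108x - 692

Set β = α - 6 = ∛(476), so β^3 = 476. Then (α - 6)^3 - 476 = 0, i.e. α is a root of g(x) = (x - 6)^3 - 476 = x^3 - 18x^2 + 108x - 692. Since g(x) = h(x - 6) where h(x) = x^3 - 476, and h is irreducible over Q (because 476 is not a perfect cube, so h has no rational root, and a monic cubic with no rational root is irreducible), g is also irreducible (irreducibility is preserved under the substitution x → x - 6). Hence m_α(x) = x^3 - 18x^2 + 108x - 692.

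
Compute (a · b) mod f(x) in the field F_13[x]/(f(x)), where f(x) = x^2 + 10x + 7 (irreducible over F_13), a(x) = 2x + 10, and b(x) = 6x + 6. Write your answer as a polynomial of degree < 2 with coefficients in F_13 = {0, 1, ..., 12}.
a · b ≡ 4x + 2 (mod f(x))

Multiply in F_13[x]: a(x)·b(x) = (2x + 10)·(6x + 6) = 12x^2 + 7x + 8. This has degree ≥ 2, so divide by f(x) over F_13: 12x^2 + 7x + 8 = (12)·(x^2 + 10x + 7) + (4x + 2). Hence a·b ≡ 4x + 2 (mod f). (F_13[x]/(f) is a field with 13^2 = 169 elements since f is irreducible of degree 2.)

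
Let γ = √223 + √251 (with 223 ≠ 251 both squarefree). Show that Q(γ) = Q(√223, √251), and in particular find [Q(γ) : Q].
[Q(γ) : Q] = 4 (equivalently, Q(γ) = Q(√223, √251))

Obviously Q(γ) ⊆ Q(√223, √251), and [Q(√223, √251):Q] = 4 (since 223, 251 are distinct squarefree integers > 1 with 55973 not a perfect square). To show equality we compute the minimal polynomial of γ. From γ = √223 + √251: γ^2 = 223 + 2√(55973) + 251 = 474 + 2√(55973), so γ^2 - 474 = 2√(55973); squaring, (γ^2 - 474)^2 = 4·55973, i.e. γ^4 - 948γ^2 + 224676 - 223892 = 0, i.e. γ^4 - 948γ^2 + 784 = 0. So γ is a root of x^4 - 948x^2 + 784. This polynomial is irreducible over Q: it has no rational root (each ±√223 ± √251 is irrational), and any factorization into two quadratics over Q would force √(55973) ∈ Q (pairing opposite roots) or √223, √251 ∈ Q (other pairings), all impossible. Hence [Q(γ):Q] = 4 = [Q(√223, √251):Q], so Q(γ) = Q(√223, √251).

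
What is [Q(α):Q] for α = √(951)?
[Q(α):Q] = 2

[Q(α):Q] equals the degree of the minimal polynomial of α. Here α^2 = 951 and x^2 - 951 is irreducible (d = 951 is squarefree, ≠ 1, hence not a square), so deg(m_α) = 2. Thus [Q(α):Q] = 2.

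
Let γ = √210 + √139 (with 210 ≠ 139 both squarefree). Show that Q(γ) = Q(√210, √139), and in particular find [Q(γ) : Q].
[Q(γ) : Q] = 4 (equivalently, Q(γ) = Q(√210, √139))

Obviously Q(γ) ⊆ Q(√210, √139), and [Q(√210, √139):Q] = 4 (since 210, 139 are distinct squarefree integers > 1 with 29190 not a perfect square). To show equality we compute the minimal polynomial of γ. From γ = √210 + √139: γ^2 = 210 + 2√(29190) + 139 = 349 + 2√(29190), so γ^2 - 349 = 2√(29190); squaring, (γ^2 - 349)^2 = 4·29190, i.e. γ^4 - 698γ^2 + 121801 - 116760 = 0, i.e. γ^4 - 698γ^2 + 5041 = 0. So γ is a root of x^4 - 698x^2 + 5041. This polynomial is irreducible over Q: it has no rational root (each ±√210 ± √139 is irrational), and any factorization into two quadratics over Q would force √(29190) ∈ Q (pairing opposite roots) or √210, √139 ∈ Q (other pairings), all impossible. Hence [Q(γ):Q] = 4 = [Q(√210, √139):Q], so Q(γ) = Q(√210, √139).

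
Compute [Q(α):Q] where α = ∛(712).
[Q(α):Q] = 3

The minimal polynomial of α is x^3 - 712, irreducible over Q since 712 is not a perfect cube (so x^3 - 712 has no rational root). Hence [Q(α):Q] = deg(m_α) = 3.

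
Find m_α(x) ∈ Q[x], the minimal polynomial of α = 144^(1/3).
m_α(x) = x^3 - 144

α satisfies α^3 = 144, so x^3 - 144 annihilates α. By the rational root test, a rational root p/q (in lowest terms) of x^3 - 144 would satisfy p^3 = 144 q^3, forcing q = 1 and p^3 = 144; but 144 is not a perfect cube, contradiction. A monic cubic over Q with no rational root is irreducible (any nontrivial factorization would include a linear factor). Hence x^3 - 144 is the minimal polynomial of α, and in particular [Q(α):Q] = 3.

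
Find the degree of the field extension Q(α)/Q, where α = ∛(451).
[Q(α):Q] = 3

The minimal polynomial of α is x^3 - 451, irreducible over Q since 451 is not a perfect cube (so x^3 - 451 has no rational root). Hence [Q(α):Q] = deg(m_α) = 3.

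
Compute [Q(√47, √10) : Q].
[Q(√47, √10) : Q] = 4

[Q(√47):Q] = 2 (min poly x^2 - 47, irreducible since 47 is squarefree > 1). For the top step, suppose √10 ∈ Q(√47), say √10 = c + d√47 with c, d ∈ Q. Squaring: 10 = c^2 + 47d^2 + 2cd√47. Since √47 ∉ Q this forces 2cd = 0. If d = 0 then √10 = c ∈ Q, contradicting 10 squarefree > 1. If c = 0 then 10 = 47d^2, so 47·10 = (47d)^2 is a perfect square in Q — but 47·10 = 470 is not a perfect square (since 47 and 10 are distinct squarefree integers). Contradiction. Hence √10 ∉ Q(√47), so x^2 - 10 stays irreducible over Q(√47) and [Q(√47, √10) : Q(√47)] = 2. By the tower law, [Q(√47, √10) : Q] = 2 · 2 = 4.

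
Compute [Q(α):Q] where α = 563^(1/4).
[Q(α):Q] = 4

α is a root of x^4 - 563. By Eisenstein's criterion at the prime p = 563 (which divides the constant term 563 but p^2 = 316969 does not, since 563 is squarefree), x^4 - 563 is irreducible over Q. Hence [Q(α):Q] = 4.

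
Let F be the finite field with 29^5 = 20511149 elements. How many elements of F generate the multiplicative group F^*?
There are φ(20511148) = 8790480 primitive elements

F_q^* is cyclic of order q - 1 = 20511148. A cyclic group of order m has exactly φ(m) generators. Here m = 20511148 = 2^2 · 7 · 732541, so the number of primitive elements is φ(20511148) = 8790480.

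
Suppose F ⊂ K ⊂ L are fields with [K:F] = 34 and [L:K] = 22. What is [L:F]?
[L:F] = 748

The tower law says that for any tower of field extensions F ⊂ K ⊂ L with finite degrees, [L:F] = [L:K] · [K:F]. Here this gives [L:F] = 22 · 34 = 748.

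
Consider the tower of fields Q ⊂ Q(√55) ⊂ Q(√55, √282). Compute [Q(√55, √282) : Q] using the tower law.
[Q(√55, √282) : Q] = 4

[Q(√55):Q] = 2 (min poly x^2 - 55, irreducible since 55 is squarefree > 1). For the top step, suppose √282 ∈ Q(√55), say √282 = c + d√55 with c, d ∈ Q. Squaring: 282 = c^2 + 55d^2 + 2cd√55. Since √55 ∉ Q this forces 2cd = 0. If d = 0 then √282 = c ∈ Q, contradicting 282 squarefree > 1. If c = 0 then 282 = 55d^2, so 55·282 = (55d)^2 is a perfect square in Q — but 55·282 = 15510 is not a perfect square (since 55 and 282 are distinct squarefree integers). Contradiction. Hence √282 ∉ Q(√55), so x^2 - 282 stays irreducible over Q(√55) and [Q(√55, √282) : Q(√55)] = 2. By the tower law, [Q(√55, √282) : Q] = 2 · 2 = 4.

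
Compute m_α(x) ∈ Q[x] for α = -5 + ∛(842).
m_α(x) = x^3 + 15x^2 + 75x - 717

Set β = α + 5 = ∛(842), so β^3 = 842. Then (α + 5)^3 - 842 = 0, i.e. α is a root of g(x) = (x + 5)^3 - 842 = x^3 + 15x^2 + 75x - 717. Since g(x) = h(x + 5) where h(x) = x^3 - 842, and h is irreducible over Q (because 842 is not a perfect cube, so h has no rational root, and a monic cubic with no rational root is irreducible), g is also irreducible (irreducibility is preserved under the substitution x → x + 5). Hence m_α(x) = x^3 + 15x^2 + 75x - 717.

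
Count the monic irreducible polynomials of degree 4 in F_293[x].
There are 1842491238 monic irreducible polynomials of degree 4 over F_293

Each element of F_{293^4} that lies in no proper subfield is a root of exactly one monic irreducible of degree 4 over F_293, and each such polynomial has 4 distinct roots in F_{293^4}. By Möbius inversion the count is N_293(4) = (1/4) Σ_{d|4} μ(4/d) · 293^d = (1/4)(μ(4)·293^1 + μ(2)·293^2 + μ(1)·293^4) = 7369964952/4 = 1842491238.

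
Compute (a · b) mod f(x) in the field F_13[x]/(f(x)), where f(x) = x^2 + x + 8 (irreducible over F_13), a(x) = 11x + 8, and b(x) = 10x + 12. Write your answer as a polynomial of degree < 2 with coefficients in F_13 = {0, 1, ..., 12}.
a · b ≡ 11x + 9 (mod f(x))

Multiply in F_13[x]: a(x)·b(x) = (11x + 8)·(10x + 12) = 6x^2 + 4x + 5. This has degree ≥ 2, so divide by f(x) over F_13: 6x^2 + 4x + 5 = (6)·(x^2 + x + 8) + (11x + 9). Hence a·b ≡ 11x + 9 (mod f). (F_13[x]/(f) is a field with 13^2 = 169 elements since f is irreducible of degree 2.)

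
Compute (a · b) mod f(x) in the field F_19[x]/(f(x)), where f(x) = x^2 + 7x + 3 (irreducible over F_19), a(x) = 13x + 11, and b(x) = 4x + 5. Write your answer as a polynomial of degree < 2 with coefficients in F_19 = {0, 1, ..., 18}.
a · b ≡ 11x + 13 (mod f(x))

Multiply in F_19[x]: a(x)·b(x) = (13x + 11)·(4x + 5) = 14x^2 + 14x + 17. This has degree ≥ 2, so divide by f(x) over F_19: 14x^2 + 14x + 17 = (14)·(x^2 + 7x + 3) + (11x + 13). Hence a·b ≡ 11x + 13 (mod f). (F_19[x]/(f) is a field with 19^2 = 361 elements since f is irreducible of degree 2.)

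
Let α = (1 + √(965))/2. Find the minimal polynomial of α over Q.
m_α(x) = x^2 - x - 241

From 2α - 1 = √(965), squaring gives (2α - 1)^2 = 965, i.e. 4α^2 - 4α + 1 = 965, so α^2 - α + (1 - 965)/4 = 0. Since 965 ≡ 1 (mod 4), (1 - 965)/4 = -241 ∈ Z. The polynomial x^2 - x - 241 has discriminant 1 - 4·(-241) = 965, which is not a perfect square in Q (d = 965 is squarefree and ≠ 1), so x^2 - x - 241 is irreducible over Q. It is the minimal polynomial of α.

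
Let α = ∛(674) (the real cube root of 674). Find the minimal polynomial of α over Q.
m_α(x) = x^3 - 674

α satisfies α^3 = 674, so x^3 - 674 annihilates α. By the rational root test, a rational root p/q (in lowest terms) of x^3 - 674 would satisfy p^3 = 674 q^3, forcing q = 1 and p^3 = 674; but 674 is not a perfect cube, contradiction. A monic cubic over Q with no rational root is irreducible (any nontrivial factorization would include a linear factor). Hence x^3 - 674 is the minimal polynomial of α, and in particular [Q(α):Q] = 3.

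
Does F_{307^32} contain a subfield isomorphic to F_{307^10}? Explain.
No: F_{307^10} is not a subfield of F_{307^32}

F_{p^m} embeds in F_{p^n} iff m | n. Here 10 ∤ 32 (since 32 = 3·10 + 2 with remainder 2 ≠ 0), so F_{307^10} is not a subfield of F_{307^32}. Equivalently: if it were, the tower law would give 10 = [F_{307^10}:F_307] dividing [F_{307^32}:F_307] = 32, contradiction.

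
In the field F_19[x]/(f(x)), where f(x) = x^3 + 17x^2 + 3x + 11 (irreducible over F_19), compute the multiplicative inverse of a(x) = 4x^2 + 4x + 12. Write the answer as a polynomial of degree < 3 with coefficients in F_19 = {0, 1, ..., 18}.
a(x)^(-1) ≡ 12x^2 + 10x + 12 (mod f(x))

Since f is irreducible over F_19, F_19[x]/(f) is a field and a(x) ≠ 0 has an inverse. Apply the extended Euclidean algorithm to f(x) and a(x) in F_19[x]: f(x) = (5x + 4)·a(x) + (3x + 1);  a(x) = (14x + 3)·(3x + 1) + (9). The last nonzero remainder is the constant 9 = gcd(f, a) in F_19. Back-substituting through the division chain expresses 9 = s(x)·a(x) + t(x)·f(x) with s(x) ≡ 13x^2 + 14x + 13 (mod f), so (13x^2 + 14x + 13)·a(x) ≡ 9 (mod f). Multiplying by 9^(-1) ≡ 17 in F_19 gives a(x)^(-1) ≡ 17·(13x^2 + 14x + 13) ≡ 12x^2 + 10x + 12 (mod f). Check: (4x^2 + 4x + 12)·(12x^2 + 10x + 12) = 10x^4 + 12x^3 + 4x^2 + 16x + 11 ≡ 1 (mod x^3 + 17x^2 + 3x + 11).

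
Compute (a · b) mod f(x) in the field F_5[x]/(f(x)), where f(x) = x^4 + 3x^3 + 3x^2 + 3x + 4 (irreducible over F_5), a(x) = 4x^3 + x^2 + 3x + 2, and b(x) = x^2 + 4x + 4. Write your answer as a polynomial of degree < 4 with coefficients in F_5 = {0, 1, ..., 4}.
a · b ≡ x^3 + x^2 + 4x + 3 (mod f(x))

Multiply in F_5[x]: a(x)·b(x) = (4x^3 + x^2 + 3x + 2)·(x^2 + 4x + 4) = 4x^5 + 2x^4 + 3x^3 + 3x^2 + 3. This has degree ≥ 4, so divide by f(x) over F_5: 4x^5 + 2x^4 + 3x^3 + 3x^2 + 3 = (4x)·(x^4 + 3x^3 + 3x^2 + 3x + 4) + (x^3 + x^2 + 4x + 3). Hence a·b ≡ x^3 + x^2 + 4x + 3 (mod f). (F_5[x]/(f) is a field with 5^4 = 625 elements since f is irreducible of degree 4.)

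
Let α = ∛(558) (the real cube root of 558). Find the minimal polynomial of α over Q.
m_α(x) = x^3 - 558

α satisfies α^3 = 558, so x^3 - 558 annihilates α. By the rational root test, a rational root p/q (in lowest terms) of x^3 - 558 would satisfy p^3 = 558 q^3, forcing q = 1 and p^3 = 558; but 558 is not a perfect cube, contradiction. A monic cubic over Q with no rational root is irreducible (any nontrivial factorization would include a linear factor). Hence x^3 - 558 is the minimal polynomial of α, and in particular [Q(α):Q] = 3.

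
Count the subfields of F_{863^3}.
F_{863^3} has 2 subfields

The subfields of F_{p^n} are exactly the fields F_{p^d} for d | n (each is the fixed field of the unique index-d subgroup of Gal(F_{p^n}/F_p) ≅ Z/nZ). The divisors of n = 3 are {1, 3}, giving 2 subfields: F_{863^1}, F_{863^3}.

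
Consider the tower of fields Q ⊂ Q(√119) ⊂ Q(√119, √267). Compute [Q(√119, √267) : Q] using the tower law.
[Q(√119, √267) : Q] = 4

[Q(√119):Q] = 2 (min poly x^2 - 119, irreducible since 119 is squarefree > 1). For the top step, suppose √267 ∈ Q(√119), say √267 = c + d√119 with c, d ∈ Q. Squaring: 267 = c^2 + 119d^2 + 2cd√119. Since √119 ∉ Q this forces 2cd = 0. If d = 0 then √267 = c ∈ Q, contradicting 267 squarefree > 1. If c = 0 then 267 = 119d^2, so 119·267 = (119d)^2 is a perfect square in Q — but 119·267 = 31773 is not a perfect square (since 119 and 267 are distinct squarefree integers). Contradiction. Hence √267 ∉ Q(√119), so x^2 - 267 stays irreducible over Q(√119) and [Q(√119, √267) : Q(√119)] = 2. By the tower law, [Q(√119, √267) : Q] = 2 · 2 = 4.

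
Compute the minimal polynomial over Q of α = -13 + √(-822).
m_α(x) = x^2 + 26x + 991

From α + 13 = √(-822), squaring gives (α + 13)^2 = -822, i.e. α^2 + 26α + 169 = -822, so α^2 + 26α + 991 = 0. The discriminant of x^2 + 26x + 991 is (26)^2 - 4·(991) = 676 - 3964 = -3288, and 4·(-822) is not a perfect square in Q since -822 is squarefree and ≠ 1. Hence x^2 + 26x + 991 is irreducible over Q and is the minimal polynomial of α.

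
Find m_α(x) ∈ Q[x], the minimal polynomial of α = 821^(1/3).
m_α(x) = x^3 - 821

α satisfies α^3 = 821, so x^3 - 821 annihilates α. By the rational root test, a rational root p/q (in lowest terms) of x^3 - 821 would satisfy p^3 = 821 q^3, forcing q = 1 and p^3 = 821; but 821 is not a perfect cube, contradiction. A monic cubic over Q with no rational root is irreducible (any nontrivial factorization would include a linear factor). Hence x^3 - 821 is the minimal polynomial of α, and in particular [Q(α):Q] = 3.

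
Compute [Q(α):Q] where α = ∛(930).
[Q(α):Q] = 3

The minimal polynomial of α is x^3 - 930, irreducible over Q since 930 is not a perfect cube (so x^3 - 930 has no rational root). Hence [Q(α):Q] = deg(m_α) = 3.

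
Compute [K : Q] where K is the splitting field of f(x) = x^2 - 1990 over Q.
[K : Q] = 2

f(x) = x^2 - 1990 factors as (x - √1990)(x + √1990). The splitting field is K = Q(√1990). Since 1990 is squarefree and > 1, it is not a perfect square, so x^2 - 1990 is irreducible over Q and [Q(√1990) : Q] = 2. Hence [K : Q] = 2.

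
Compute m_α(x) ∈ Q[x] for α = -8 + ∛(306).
m_α(x) = x^3 + 24x^2 + 192x + 206

Set β = α + 8 = ∛(306), so β^3 = 306. Then (α + 8)^3 - 306 = 0, i.e. α is a root of g(x) = (x + 8)^3 - 306 = x^3 + 24x^2 + 192x + 206. Since g(x) = h(x + 8) where h(x) = x^3 - 306, and h is irreducible over Q (because 306 is not a perfect cube, so h has no rational root, and a monic cubic with no rational root is irreducible), g is also irreducible (irreducibility is preserved under the substitution x → x + 8). Hence m_α(x) = x^3 + 24x^2 + 192x + 206.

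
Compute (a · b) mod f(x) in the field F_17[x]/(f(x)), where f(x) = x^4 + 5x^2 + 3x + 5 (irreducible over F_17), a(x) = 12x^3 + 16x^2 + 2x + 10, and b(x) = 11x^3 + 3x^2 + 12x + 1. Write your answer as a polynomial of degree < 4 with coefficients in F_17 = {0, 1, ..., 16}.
a · b ≡ 3x^3 + x^2 + 9x + 13 (mod f(x))

Multiply in F_17[x]: a(x)·b(x) = (12x^3 + 16x^2 + 2x + 10)·(11x^3 + 3x^2 + 12x + 1) = 13x^6 + 8x^5 + 10x^4 + 14x^3 + 2x^2 + 3x + 10. This has degree ≥ 4, so divide by f(x) over F_17: 13x^6 + 8x^5 + 10x^4 + 14x^3 + 2x^2 + 3x + 10 = (13x^2 + 8x + 13)·(x^4 + 5x^2 + 3x + 5) + (3x^3 + x^2 + 9x + 13). Hence a·b ≡ 3x^3 + x^2 + 9x + 13 (mod f). (F_17[x]/(f) is a field with 17^4 = 83521 elements since f is irreducible of degree 4.)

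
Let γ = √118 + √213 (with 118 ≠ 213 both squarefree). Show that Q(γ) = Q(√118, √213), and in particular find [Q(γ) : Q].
[Q(γ) : Q] = 4 (equivalently, Q(γ) = Q(√118, √213))

Obviously Q(γ) ⊆ Q(√118, √213), and [Q(√118, √213):Q] = 4 (since 118, 213 are distinct squarefree integers > 1 with 25134 not a perfect square). To show equality we compute the minimal polynomial of γ. From γ = √118 + √213: γ^2 = 118 + 2√(25134) + 213 = 331 + 2√(25134), so γ^2 - 331 = 2√(25134); squaring, (γ^2 - 331)^2 = 4·25134, i.e. γ^4 - 662γ^2 + 109561 - 100536 = 0, i.e. γ^4 - 662γ^2 + 9025 = 0. So γ is a root of x^4 - 662x^2 + 9025. This polynomial is irreducible over Q: it has no rational root (each ±√118 ± √213 is irrational), and any factorization into two quadratics over Q would force √(25134) ∈ Q (pairing opposite roots) or √118, √213 ∈ Q (other pairings), all impossible. Hence [Q(γ):Q] = 4 = [Q(√118, √213):Q], so Q(γ) = Q(√118, √213).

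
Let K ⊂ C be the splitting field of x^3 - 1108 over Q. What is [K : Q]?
[K : Q] = 6

The roots of x^3 - 1108 are ∛1108, ω∛1108, ω^2∛1108 where ω = e^(2πi/3) is a primitive cube root of unity, so K = Q(∛1108, ω). Now [Q(∛1108):Q] = 3 (since 1108 is not a perfect cube, x^3 - 1108 is irreducible) and [Q(ω):Q] = 2. Both 2 and 3 divide [K:Q], and [K:Q] ≤ 3·2 = 6, so [K:Q] = 6. (Equivalently: Q(∛1108) ⊂ R but ω ∉ R, so [K : Q(∛1108)] = 2.)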